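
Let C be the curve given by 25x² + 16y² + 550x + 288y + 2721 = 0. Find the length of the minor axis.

16

Group: 25(x² + 22x) + 16(y² + 18y) = -2721
Complete the square: 25(x + 11)² + 16(y + 9)² = -2721 + 3025 + 1296 = 1600
Divide through by 1600 to get (x + 11)²/64 + (y + 9)²/100 = 1.
Ellipse, center (-11, -9), major axis vertical; a² = 100, b² = 64.
b² = 64 so b = 8; the minor axis has length 2b = 16.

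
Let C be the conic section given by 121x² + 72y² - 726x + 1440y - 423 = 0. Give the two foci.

Group: 121(x² - 6x) + 72(y² + 20y) = 423
Complete the square in x and y: 121(x - 3)² + 72(y + 10)² = 423 + 1089 + 7200 = 8712
Dividing both sides by 8712: (x - 3)²/72 + (y + 10)²/121 = 1
Ellipse, center (3, -10), major axis vertical; a² = 121, b² = 72.
c² = a² - b² = 121 - 72 = 49, so c = 7.
Foci lie on the vertical axis through the center: (h, k ± c).

(3, -17) and (3, -3)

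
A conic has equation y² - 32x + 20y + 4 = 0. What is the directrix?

Only y is squared. Complete the square in y: (y + 10)² = 32(x + 3).
Vertex (-3, -10); 4p = 32 so p = 8. Opens right.
Directrix is the vertical line x = h − p = -3 − (8) = -11.

x = -11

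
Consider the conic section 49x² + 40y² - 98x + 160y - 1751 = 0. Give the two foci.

(1, -5) and (1, 1)

Group the x- and y-terms: 49(x² - 2x) + 40(y² + 4y) = 1751
Complete the square in x and y: 49(x - 1)² + 40(y + 2)² = 1751 + 49 + 160 = 1960
Dividing both sides by 1960: (x - 1)²/40 + (y + 2)²/49 = 1
Ellipse, center (1, -2), major axis vertical; a² = 49, b² = 40.
c² = a² - b² = 49 - 40 = 9, so c = 3.
Foci lie on the vertical axis through the center: (h, k ± c).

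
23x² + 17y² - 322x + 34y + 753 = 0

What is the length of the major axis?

Group the x- and y-terms: 23(x² - 14x) + 17(y² + 2y) = -753
Complete the square in x and y: 23(x - 7)² + 17(y + 1)² = -753 + 1127 + 17 = 391
Divide through by 391 to get (x - 7)²/17 + (y + 1)²/23 = 1.
Ellipse, center (7, -1), major axis vertical; a² = 23, b² = 17.
a² = 23 so a = √23; the major axis has length 2a = 2√23.

2√23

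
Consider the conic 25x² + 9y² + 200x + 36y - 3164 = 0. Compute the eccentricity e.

Group: 25(x² + 8x) + 9(y² + 4y) = 3164
25(x + 4)² + 9(y + 2)² = 3164 + 400 + 36 = 3600
Dividing both sides by 3600: (x + 4)²/144 + (y + 2)²/400 = 1
Ellipse, center (-4, -2), major axis vertical; a² = 400, b² = 144.
c² = a² - b² = 256, so c = 16.
e = c/a = 16/20 = 4/5.

e = 4/5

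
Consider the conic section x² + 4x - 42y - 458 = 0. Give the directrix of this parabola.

y = -43/2

Only x is squared. Complete the square in x: (x + 2)² = 42(y + 11).
Vertex (-2, -11); 4p = 42 so p = 21/2. Opens up.
Directrix is the horizontal line y = k − p = -11 − (21/2) = -43/2.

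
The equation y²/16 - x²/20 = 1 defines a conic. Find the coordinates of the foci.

(0, -6) and (0, 6)

Center (0, 0). The positive term is the y-term, so the transverse axis is vertical; a² = 16, b² = 20.
c² = a² + b² = 16 + 20 = 36, so c = 6.
Foci lie on the vertical axis through the center: (h, k ± c).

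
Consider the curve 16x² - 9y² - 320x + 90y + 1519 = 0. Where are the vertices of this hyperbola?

16(x² - 20x) -9(y² - 10y) = -1519
Completing the square gives 16(x - 10)² -9(y - 5)² = -1519 + 1600 - 225 = -144.
Dividing both sides by -144: (y - 5)²/16 - (x - 10)²/9 = 1
Hyperbola, center (10, 5), transverse axis vertical; a² = 16, b² = 9.
a = 4. Vertices at (h, k ± a).

(10, 1) and (10, 9)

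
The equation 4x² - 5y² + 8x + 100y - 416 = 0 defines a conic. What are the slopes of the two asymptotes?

Rearranging, 4(x² + 2x) -5(y² - 20y) = 416.
4(x + 1)² -5(y - 10)² = 416 + 4 - 500 = -80
Dividing both sides by -80: (y - 10)²/16 - (x + 1)²/20 = 1
Hyperbola, center (-1, 10), transverse axis vertical; a² = 16, b² = 20.
For a vertical hyperbola the asymptotes have slope ±a/b.
Here that is ±4/2√5 = ±2√5/5.

2√5/5 and -2√5/5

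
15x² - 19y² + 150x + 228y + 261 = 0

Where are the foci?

Rearranging, 15(x² + 10x) -19(y² - 12y) = -261.
Complete the square: 15(x + 5)² -19(y - 6)² = -261 + 375 - 684 = -570
Divide by -570: (y - 6)²/30 - (x + 5)²/38 = 1
Hyperbola, center (-5, 6), transverse axis vertical; a² = 30, b² = 38.
c² = a² + b² = 30 + 38 = 68, so c = 2√17.
Foci lie on the vertical axis through the center: (h, k ± c).

(-5, 6 - 2√17) and (-5, 6 + 2√17)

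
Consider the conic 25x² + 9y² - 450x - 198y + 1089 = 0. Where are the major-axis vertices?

Collect terms: 25(x² - 18x) + 9(y² - 22y) = -1089
25(x - 9)² + 9(y - 11)² = -1089 + 2025 + 1089 = 2025
Divide by 2025: (x - 9)²/81 + (y - 11)²/225 = 1
Ellipse, center (9, 11), major axis vertical; a² = 225, b² = 81.
a = 15. Vertices at (h, k ± a).

(9, -4) and (9, 26)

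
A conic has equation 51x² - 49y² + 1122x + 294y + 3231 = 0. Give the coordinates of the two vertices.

(-18, 3) and (-4, 3)

51(x² + 22x) -49(y² - 6y) = -3231
Completing the square gives 51(x + 11)² -49(y - 3)² = -3231 + 6171 - 441 = 2499.
Dividing both sides by 2499: (x + 11)²/49 - (y - 3)²/51 = 1
Hyperbola, center (-11, 3), transverse axis horizontal; a² = 49, b² = 51.
a = 7. Vertices at (h ± a, k).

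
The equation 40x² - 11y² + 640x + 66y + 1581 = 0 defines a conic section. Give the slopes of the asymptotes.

2√110/11 and -2√110/11

Group: 40(x² + 16x) -11(y² - 6y) = -1581
40(x + 8)² -11(y - 3)² = -1581 + 2560 - 99 = 880
Divide through by 880 to get (x + 8)²/22 - (y - 3)²/80 = 1.
Hyperbola, center (-8, 3), transverse axis horizontal; a² = 22, b² = 80.
For a horizontal hyperbola the asymptotes have slope ±b/a.
Here that is ±4√5/√22 = ±2√110/11.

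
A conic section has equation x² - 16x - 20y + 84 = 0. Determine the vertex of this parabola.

Only x is squared. Complete the square in x: (x - 8)² = 20(y - 1).
Vertex (8, 1); 4p = 20 so p = 5. Opens up.

(8, 1)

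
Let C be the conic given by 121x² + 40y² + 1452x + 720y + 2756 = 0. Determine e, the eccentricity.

Group the x- and y-terms: 121(x² + 12x) + 40(y² + 18y) = -2756
Complete the square: 121(x + 6)² + 40(y + 9)² = -2756 + 4356 + 3240 = 4840
Divide through by 4840 to get (x + 6)²/40 + (y + 9)²/121 = 1.
Ellipse, center (-6, -9), major axis vertical; a² = 121, b² = 40.
c² = a² - b² = 81, so c = 9.
e = c/a = 9/11.

e = 9/11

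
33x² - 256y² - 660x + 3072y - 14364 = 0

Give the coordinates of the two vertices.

(-6, 6) and (26, 6)

Collect terms: 33(x² - 20x) -256(y² - 12y) = 14364
33(x - 10)² -256(y - 6)² = 14364 + 3300 - 9216 = 8448
Divide through by 8448 to get (x - 10)²/256 - (y - 6)²/33 = 1.
Hyperbola, center (10, 6), transverse axis horizontal; a² = 256, b² = 33.
a = 16. Vertices at (h ± a, k).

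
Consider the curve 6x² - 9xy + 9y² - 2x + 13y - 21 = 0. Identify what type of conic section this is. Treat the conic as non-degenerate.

A = 6, B = -9, C = 9.
Discriminant B² − 4AC = (-9)² − 4·6·9 = -135.
B² − 4AC < 0 ⇒ ellipse.

ellipse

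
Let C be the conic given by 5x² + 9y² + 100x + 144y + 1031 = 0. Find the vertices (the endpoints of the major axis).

Rearranging, 5(x² + 20x) + 9(y² + 16y) = -1031.
Complete the square: 5(x + 10)² + 9(y + 8)² = -1031 + 500 + 576 = 45
Dividing both sides by 45: (x + 10)²/9 + (y + 8)²/5 = 1
Ellipse, center (-10, -8), major axis horizontal; a² = 9, b² = 5.
a = 3. Vertices at (h ± a, k).

(-13, -8) and (-7, -8)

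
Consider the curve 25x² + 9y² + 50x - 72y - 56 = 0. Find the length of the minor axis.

Group: 25(x² + 2x) + 9(y² - 8y) = 56
25(x + 1)² + 9(y - 4)² = 56 + 25 + 144 = 225
Divide by 225: (x + 1)²/9 + (y - 4)²/25 = 1
Ellipse, center (-1, 4), major axis vertical; a² = 25, b² = 9.
b² = 9 so b = 3; the minor axis has length 2b = 6.

6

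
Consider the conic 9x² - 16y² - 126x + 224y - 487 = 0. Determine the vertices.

(3, 7) and (11, 7)

Rearranging, 9(x² - 14x) -16(y² - 14y) = 487.
Complete the square in x and y: 9(x - 7)² -16(y - 7)² = 487 + 441 - 784 = 144
Divide by 144: (x - 7)²/16 - (y - 7)²/9 = 1
Hyperbola, center (7, 7), transverse axis horizontal; a² = 16, b² = 9.
a = 4. Vertices at (h ± a, k).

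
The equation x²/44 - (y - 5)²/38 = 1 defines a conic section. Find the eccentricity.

Center (0, 5). The positive term is the x-term, so the transverse axis is horizontal; a² = 44, b² = 38.
c² = a² + b² = 82, so c = √82.
e = c/a = √82/2√11 = √902/22.

e = √902/22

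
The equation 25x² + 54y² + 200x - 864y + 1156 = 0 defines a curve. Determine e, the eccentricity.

e = √174/18

Group the x- and y-terms: 25(x² + 8x) + 54(y² - 16y) = -1156
25(x + 4)² + 54(y - 8)² = -1156 + 400 + 3456 = 2700
Divide through by 2700 to get (x + 4)²/108 + (y - 8)²/50 = 1.
Ellipse, center (-4, 8), major axis horizontal; a² = 108, b² = 50.
c² = a² - b² = 58, so c = √58.
e = c/a = √58/6√3 = √174/18.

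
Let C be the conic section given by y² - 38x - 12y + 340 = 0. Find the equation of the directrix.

x = -3/2

Only y is squared. Complete the square in y: (y - 6)² = 38(x - 8).
Vertex (8, 6); 4p = 38 so p = 19/2. Opens right.
Directrix is the vertical line x = h − p = 8 − (19/2) = -3/2.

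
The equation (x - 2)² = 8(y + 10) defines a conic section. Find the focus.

(2, -8)

Vertex (2, -10); 4p = 8 so p = 2. Opens up.
Focus is p units from the vertex along the axis: (h, k + p).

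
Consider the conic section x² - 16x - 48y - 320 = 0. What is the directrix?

Only x is squared. Complete the square in x: (x - 8)² = 48(y + 8).
Vertex (8, -8); 4p = 48 so p = 12. Opens up.
Directrix is the horizontal line y = k − p = -8 − (12) = -20.

y = -20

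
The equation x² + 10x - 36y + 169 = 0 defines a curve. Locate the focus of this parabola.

(-5, 13)

Only x is squared. Complete the square in x: (x + 5)² = 36(y - 4).
Vertex (-5, 4); 4p = 36 so p = 9. Opens up.
Focus is p units from the vertex along the axis: (h, k + p).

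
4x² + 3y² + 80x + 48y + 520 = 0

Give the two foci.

(-10, -8 - √6) and (-10, -8 + √6)

Rearranging, 4(x² + 20x) + 3(y² + 16y) = -520.
Complete the square: 4(x + 10)² + 3(y + 8)² = -520 + 400 + 192 = 72
Divide by 72: (x + 10)²/18 + (y + 8)²/24 = 1
Ellipse, center (-10, -8), major axis vertical; a² = 24, b² = 18.
c² = a² - b² = 24 - 18 = 6, so c = √6.
Foci lie on the vertical axis through the center: (h, k ± c).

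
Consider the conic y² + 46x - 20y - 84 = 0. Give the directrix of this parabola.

x = 31/2

Only y is squared. Complete the square in y: (y - 10)² = -46(x - 4).
Vertex (4, 10); 4p = -46 so p = -23/2. Opens left.
Directrix is the vertical line x = h − p = 4 − (-23/2) = 31/2.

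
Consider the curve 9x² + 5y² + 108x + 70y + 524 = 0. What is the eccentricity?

Group: 9(x² + 12x) + 5(y² + 14y) = -524
Complete the square in x and y: 9(x + 6)² + 5(y + 7)² = -524 + 324 + 245 = 45
Divide by 45: (x + 6)²/5 + (y + 7)²/9 = 1
Ellipse, center (-6, -7), major axis vertical; a² = 9, b² = 5.
c² = a² - b² = 4, so c = 2.
e = c/a = 2/3.

e = 2/3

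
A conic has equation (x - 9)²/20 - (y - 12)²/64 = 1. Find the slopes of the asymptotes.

4√5/5 and -4√5/5

Center (9, 12). The positive term is the x-term, so the transverse axis is horizontal; a² = 20, b² = 64.
For a horizontal hyperbola the asymptotes have slope ±b/a.
Here that is ±8/2√5 = ±4√5/5.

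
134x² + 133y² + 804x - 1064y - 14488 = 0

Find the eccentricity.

Group the x- and y-terms: 134(x² + 6x) + 133(y² - 8y) = 14488
Completing the square gives 134(x + 3)² + 133(y - 4)² = 14488 + 1206 + 2128 = 17822.
Divide through by 17822 to get (x + 3)²/133 + (y - 4)²/134 = 1.
Ellipse, center (-3, 4), major axis vertical; a² = 134, b² = 133.
c² = a² - b² = 1, so c = 1.
e = c/a = 1/√134 = √134/134.

e = √134/134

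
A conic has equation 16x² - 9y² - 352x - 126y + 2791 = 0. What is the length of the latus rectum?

Group the x- and y-terms: 16(x² - 22x) -9(y² + 14y) = -2791
Completing the square gives 16(x - 11)² -9(y + 7)² = -2791 + 1936 - 441 = -1296.
Divide by -1296: (y + 7)²/144 - (x - 11)²/81 = 1
Hyperbola, center (11, -7), transverse axis vertical; a² = 144, b² = 81.
Latus rectum length = 2b²/a = 2·81/12 = 27/2.

27/2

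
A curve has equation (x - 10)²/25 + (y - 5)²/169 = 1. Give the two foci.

(10, -7) and (10, 17)

Center (10, 5). The larger denominator 169 sits under the y-term, so the major axis is vertical; a² = 169, b² = 25.
c² = a² - b² = 169 - 25 = 144, so c = 12.
Foci lie on the vertical axis through the center: (h, k ± c).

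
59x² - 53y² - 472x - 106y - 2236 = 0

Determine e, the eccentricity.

Rearranging, 59(x² - 8x) -53(y² + 2y) = 2236.
Complete the square: 59(x - 4)² -53(y + 1)² = 2236 + 944 - 53 = 3127
Divide through by 3127 to get (x - 4)²/53 - (y + 1)²/59 = 1.
Hyperbola, center (4, -1), transverse axis horizontal; a² = 53, b² = 59.
c² = a² + b² = 112, so c = 4√7.
e = c/a = 4√7/√53 = 4√371/53.

e = 4√371/53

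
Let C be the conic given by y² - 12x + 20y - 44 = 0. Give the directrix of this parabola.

Only y is squared. Complete the square in y: (y + 10)² = 12(x + 12).
Vertex (-12, -10); 4p = 12 so p = 3. Opens right.
Directrix is the vertical line x = h − p = -12 − (3) = -15.

x = -15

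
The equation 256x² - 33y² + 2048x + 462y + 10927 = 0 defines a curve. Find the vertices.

(-4, -9) and (-4, 23)

256(x² + 8x) -33(y² - 14y) = -10927
Completing the square gives 256(x + 4)² -33(y - 7)² = -10927 + 4096 - 1617 = -8448.
Dividing both sides by -8448: (y - 7)²/256 - (x + 4)²/33 = 1
Hyperbola, center (-4, 7), transverse axis vertical; a² = 256, b² = 33.
a = 16. Vertices at (h, k ± a).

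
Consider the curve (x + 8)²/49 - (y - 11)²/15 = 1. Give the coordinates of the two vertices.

(-15, 11) and (-1, 11)

Center (-8, 11). The positive term is the x-term, so the transverse axis is horizontal; a² = 49, b² = 15.
a = 7. Vertices at (h ± a, k).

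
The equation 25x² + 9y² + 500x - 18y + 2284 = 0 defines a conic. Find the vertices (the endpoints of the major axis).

(-10, -4) and (-10, 6)

25(x² + 20x) + 9(y² - 2y) = -2284
25(x + 10)² + 9(y - 1)² = -2284 + 2500 + 9 = 225
Divide by 225: (x + 10)²/9 + (y - 1)²/25 = 1
Ellipse, center (-10, 1), major axis vertical; a² = 25, b² = 9.
a = 5. Vertices at (h, k ± a).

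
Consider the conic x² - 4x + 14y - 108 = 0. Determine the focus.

(2, 9/2)

Only x is squared. Complete the square in x: (x - 2)² = -14(y - 8).
Vertex (2, 8); 4p = -14 so p = -7/2. Opens down.
Focus is p units from the vertex along the axis: (h, k + p).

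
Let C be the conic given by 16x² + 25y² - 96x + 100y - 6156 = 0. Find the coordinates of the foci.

16(x² - 6x) + 25(y² + 4y) = 6156
16(x - 3)² + 25(y + 2)² = 6156 + 144 + 100 = 6400
Divide by 6400: (x - 3)²/400 + (y + 2)²/256 = 1
Ellipse, center (3, -2), major axis horizontal; a² = 400, b² = 256.
c² = a² - b² = 400 - 256 = 144, so c = 12.
Foci lie on the horizontal axis through the center: (h ± c, k).

(-9, -2) and (15, -2)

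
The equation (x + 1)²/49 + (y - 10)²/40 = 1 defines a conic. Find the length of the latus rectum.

Center (-1, 10). The larger denominator 49 sits under the x-term, so the major axis is horizontal; a² = 49, b² = 40.
Latus rectum length = 2b²/a = 2·40/7 = 80/7.

80/7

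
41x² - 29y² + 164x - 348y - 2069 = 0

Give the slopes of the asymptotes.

√1189/29 and -√1189/29

Rearranging, 41(x² + 4x) -29(y² + 12y) = 2069.
Completing the square gives 41(x + 2)² -29(y + 6)² = 2069 + 164 - 1044 = 1189.
Divide through by 1189 to get (x + 2)²/29 - (y + 6)²/41 = 1.
Hyperbola, center (-2, -6), transverse axis horizontal; a² = 29, b² = 41.
For a horizontal hyperbola the asymptotes have slope ±b/a.
Here that is ±√41/√29 = ±√1189/29.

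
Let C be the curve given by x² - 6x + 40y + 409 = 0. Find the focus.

(3, -20)

Only x is squared. Complete the square in x: (x - 3)² = -40(y + 10).
Vertex (3, -10); 4p = -40 so p = -10. Opens down.
Focus is p units from the vertex along the axis: (h, k + p).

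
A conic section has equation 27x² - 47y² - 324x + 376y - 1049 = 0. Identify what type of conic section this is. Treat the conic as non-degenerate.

No xy term. Coefficients of x² and y² are A = 27, C = -47.
A and C have opposite signs ⇒ hyperbola.

hyperbola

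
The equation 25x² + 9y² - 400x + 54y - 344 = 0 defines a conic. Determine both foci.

Group the x- and y-terms: 25(x² - 16x) + 9(y² + 6y) = 344
Complete the square in x and y: 25(x - 8)² + 9(y + 3)² = 344 + 1600 + 81 = 2025
Dividing both sides by 2025: (x - 8)²/81 + (y + 3)²/225 = 1
Ellipse, center (8, -3), major axis vertical; a² = 225, b² = 81.
c² = a² - b² = 225 - 81 = 144, so c = 12.
Foci lie on the vertical axis through the center: (h, k ± c).

(8, -15) and (8, 9)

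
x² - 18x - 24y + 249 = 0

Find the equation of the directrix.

Only x is squared. Complete the square in x: (x - 9)² = 24(y - 7).
Vertex (9, 7); 4p = 24 so p = 6. Opens up.
Directrix is the horizontal line y = k − p = 7 − (6) = 1.

y = 1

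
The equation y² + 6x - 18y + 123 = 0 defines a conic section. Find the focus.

Only y is squared. Complete the square in y: (y - 9)² = -6(x + 7).
Vertex (-7, 9); 4p = -6 so p = -3/2. Opens left.
Focus is p units from the vertex along the axis: (h + p, k).

(-17/2, 9)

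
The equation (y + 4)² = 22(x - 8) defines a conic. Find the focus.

Vertex (8, -4); 4p = 22 so p = 11/2. Opens right.
Focus is p units from the vertex along the axis: (h + p, k).

(27/2, -4)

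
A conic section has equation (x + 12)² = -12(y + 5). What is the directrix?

y = -2

Vertex (-12, -5); 4p = -12 so p = -3. Opens down.
Directrix is the horizontal line y = k − p = -5 − (-3) = -2.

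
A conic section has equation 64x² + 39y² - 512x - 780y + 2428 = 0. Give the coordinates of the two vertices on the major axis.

Group: 64(x² - 8x) + 39(y² - 20y) = -2428
Complete the square: 64(x - 4)² + 39(y - 10)² = -2428 + 1024 + 3900 = 2496
Dividing both sides by 2496: (x - 4)²/39 + (y - 10)²/64 = 1
Ellipse, center (4, 10), major axis vertical; a² = 64, b² = 39.
a = 8. Vertices at (h, k ± a).

(4, 2) and (4, 18)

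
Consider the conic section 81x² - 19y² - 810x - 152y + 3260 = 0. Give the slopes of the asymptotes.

9√19/19 and -9√19/19

Rearranging, 81(x² - 10x) -19(y² + 8y) = -3260.
81(x - 5)² -19(y + 4)² = -3260 + 2025 - 304 = -1539
Divide by -1539: (y + 4)²/81 - (x - 5)²/19 = 1
Hyperbola, center (5, -4), transverse axis vertical; a² = 81, b² = 19.
For a vertical hyperbola the asymptotes have slope ±a/b.
Here that is ±9/√19 = ±9√19/19.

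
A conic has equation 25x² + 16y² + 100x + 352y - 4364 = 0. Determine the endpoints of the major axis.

25(x² + 4x) + 16(y² + 22y) = 4364
Complete the square in x and y: 25(x + 2)² + 16(y + 11)² = 4364 + 100 + 1936 = 6400
Dividing both sides by 6400: (x + 2)²/256 + (y + 11)²/400 = 1
Ellipse, center (-2, -11), major axis vertical; a² = 400, b² = 256.
a = 20. Vertices at (h, k ± a).

(-2, -31) and (-2, 9)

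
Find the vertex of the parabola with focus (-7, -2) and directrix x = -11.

(-9, -2)

The vertex is the midpoint between the focus and the directrix along the axis of symmetry.
Axis is horizontal (directrix is vertical). Vertex x-coordinate = (-7 + (-11))/2 = -9; y-coordinate = -2.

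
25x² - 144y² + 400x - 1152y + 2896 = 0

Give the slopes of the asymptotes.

5/12 and -5/12

25(x² + 16x) -144(y² + 8y) = -2896
Completing the square gives 25(x + 8)² -144(y + 4)² = -2896 + 1600 - 2304 = -3600.
Divide by -3600: (y + 4)²/25 - (x + 8)²/144 = 1
Hyperbola, center (-8, -4), transverse axis vertical; a² = 25, b² = 144.
For a vertical hyperbola the asymptotes have slope ±a/b.
Here that is ±5/12.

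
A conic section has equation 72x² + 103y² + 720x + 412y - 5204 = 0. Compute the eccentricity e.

72(x² + 10x) + 103(y² + 4y) = 5204
Completing the square gives 72(x + 5)² + 103(y + 2)² = 5204 + 1800 + 412 = 7416.
Divide through by 7416 to get (x + 5)²/103 + (y + 2)²/72 = 1.
Ellipse, center (-5, -2), major axis horizontal; a² = 103, b² = 72.
c² = a² - b² = 31, so c = √31.
e = c/a = √31/√103 = √3193/103.

e = √3193/103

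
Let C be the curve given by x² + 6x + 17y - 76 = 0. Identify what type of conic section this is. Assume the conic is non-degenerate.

parabola

No xy term. Coefficients of x² and y² are A = 1, C = 0.
Exactly one squared variable ⇒ parabola.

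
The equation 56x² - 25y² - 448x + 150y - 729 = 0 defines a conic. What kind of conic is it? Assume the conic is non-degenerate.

No xy term. Coefficients of x² and y² are A = 56, C = -25.
A and C have opposite signs ⇒ hyperbola.

hyperbola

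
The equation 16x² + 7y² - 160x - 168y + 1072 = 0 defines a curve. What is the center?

Group the x- and y-terms: 16(x² - 10x) + 7(y² - 24y) = -1072
Completing the square gives 16(x - 5)² + 7(y - 12)² = -1072 + 400 + 1008 = 336.
Divide by 336: (x - 5)²/21 + (y - 12)²/48 = 1
Ellipse with center (5, 12).

(5, 12)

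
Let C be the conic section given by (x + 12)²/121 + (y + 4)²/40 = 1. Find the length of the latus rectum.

80/11

Center (-12, -4). The larger denominator 121 sits under the x-term, so the major axis is horizontal; a² = 121, b² = 40.
Latus rectum length = 2b²/a = 2·40/11 = 80/11.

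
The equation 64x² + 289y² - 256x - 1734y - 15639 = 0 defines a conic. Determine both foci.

Group: 64(x² - 4x) + 289(y² - 6y) = 15639
Completing the square gives 64(x - 2)² + 289(y - 3)² = 15639 + 256 + 2601 = 18496.
Divide by 18496: (x - 2)²/289 + (y - 3)²/64 = 1
Ellipse, center (2, 3), major axis horizontal; a² = 289, b² = 64.
c² = a² - b² = 289 - 64 = 225, so c = 15.
Foci lie on the horizontal axis through the center: (h ± c, k).

(-13, 3) and (17, 3)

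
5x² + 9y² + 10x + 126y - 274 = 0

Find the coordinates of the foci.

(-9, -7) and (7, -7)

Group the x- and y-terms: 5(x² + 2x) + 9(y² + 14y) = 274
Complete the square in x and y: 5(x + 1)² + 9(y + 7)² = 274 + 5 + 441 = 720
Divide through by 720 to get (x + 1)²/144 + (y + 7)²/80 = 1.
Ellipse, center (-1, -7), major axis horizontal; a² = 144, b² = 80.
c² = a² - b² = 144 - 80 = 64, so c = 8.
Foci lie on the horizontal axis through the center: (h ± c, k).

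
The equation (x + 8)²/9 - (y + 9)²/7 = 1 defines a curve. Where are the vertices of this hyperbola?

Center (-8, -9). The positive term is the x-term, so the transverse axis is horizontal; a² = 9, b² = 7.
a = 3. Vertices at (h ± a, k).

(-11, -9) and (-5, -9)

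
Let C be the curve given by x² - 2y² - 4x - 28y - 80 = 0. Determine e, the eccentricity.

e = √3

(x² - 4x) -2(y² + 14y) = 80
(x - 2)² -2(y + 7)² = 80 + 4 - 98 = -14
Divide through by -14 to get (y + 7)²/7 - (x - 2)²/14 = 1.
Hyperbola, center (2, -7), transverse axis vertical; a² = 7, b² = 14.
c² = a² + b² = 21, so c = √21.
e = c/a = √21/√7 = √3.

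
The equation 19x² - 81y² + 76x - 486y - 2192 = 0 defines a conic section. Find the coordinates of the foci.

(-12, -3) and (8, -3)

Rearranging, 19(x² + 4x) -81(y² + 6y) = 2192.
Complete the square: 19(x + 2)² -81(y + 3)² = 2192 + 76 - 729 = 1539
Divide through by 1539 to get (x + 2)²/81 - (y + 3)²/19 = 1.
Hyperbola, center (-2, -3), transverse axis horizontal; a² = 81, b² = 19.
c² = a² + b² = 81 + 19 = 100, so c = 10.
Foci lie on the horizontal axis through the center: (h ± c, k).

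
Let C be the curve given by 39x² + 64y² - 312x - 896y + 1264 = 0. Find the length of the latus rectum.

Collect terms: 39(x² - 8x) + 64(y² - 14y) = -1264
39(x - 4)² + 64(y - 7)² = -1264 + 624 + 3136 = 2496
Dividing both sides by 2496: (x - 4)²/64 + (y - 7)²/39 = 1
Ellipse, center (4, 7), major axis horizontal; a² = 64, b² = 39.
Latus rectum length = 2b²/a = 2·39/8 = 39/4.

39/4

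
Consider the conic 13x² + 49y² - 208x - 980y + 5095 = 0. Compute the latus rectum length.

26/7

Group: 13(x² - 16x) + 49(y² - 20y) = -5095
Complete the square: 13(x - 8)² + 49(y - 10)² = -5095 + 832 + 4900 = 637
Dividing both sides by 637: (x - 8)²/49 + (y - 10)²/13 = 1
Ellipse, center (8, 10), major axis horizontal; a² = 49, b² = 13.
Latus rectum length = 2b²/a = 2·13/7 = 26/7.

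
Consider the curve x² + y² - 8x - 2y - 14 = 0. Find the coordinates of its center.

(4, 1)

Group: (x² - 8x) + (y² - 2y) = 14
Complete the square in x and y: (x - 4)² + (y - 1)² = 14 + 16 + 1 = 31
So (x - 4)² + (y - 1)² = 31.
Circle centered at (4, 1) with r² = 31.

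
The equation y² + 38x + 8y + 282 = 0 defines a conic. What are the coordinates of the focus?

(-33/2, -4)

Only y is squared. Complete the square in y: (y + 4)² = -38(x + 7).
Vertex (-7, -4); 4p = -38 so p = -19/2. Opens left.
Focus is p units from the vertex along the axis: (h + p, k).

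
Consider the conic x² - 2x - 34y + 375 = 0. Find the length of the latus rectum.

Only x is squared. Complete the square in x: (x - 1)² = 34(y - 11).
Vertex (1, 11); 4p = 34 so p = 17/2. Opens up.
Latus rectum length = |4p| = 34.

34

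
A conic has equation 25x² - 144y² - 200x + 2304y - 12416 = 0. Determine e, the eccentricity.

Rearranging, 25(x² - 8x) -144(y² - 16y) = 12416.
Complete the square in x and y: 25(x - 4)² -144(y - 8)² = 12416 + 400 - 9216 = 3600
Dividing both sides by 3600: (x - 4)²/144 - (y - 8)²/25 = 1
Hyperbola, center (4, 8), transverse axis horizontal; a² = 144, b² = 25.
c² = a² + b² = 169, so c = 13.
e = c/a = 13/12.

e = 13/12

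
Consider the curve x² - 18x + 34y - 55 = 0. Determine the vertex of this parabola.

Only x is squared. Complete the square in x: (x - 9)² = -34(y - 4).
Vertex (9, 4); 4p = -34 so p = -17/2. Opens down.

(9, 4)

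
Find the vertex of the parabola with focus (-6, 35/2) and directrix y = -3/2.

(-6, 8)

The vertex is the midpoint between the focus and the directrix along the axis of symmetry.
Axis is vertical (directrix is horizontal). Vertex y-coordinate = (35/2 + (-3/2))/2 = 8; x-coordinate = -6.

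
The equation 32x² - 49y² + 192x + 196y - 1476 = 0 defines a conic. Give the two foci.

(-12, 2) and (6, 2)

Rearranging, 32(x² + 6x) -49(y² - 4y) = 1476.
Complete the square: 32(x + 3)² -49(y - 2)² = 1476 + 288 - 196 = 1568
Dividing both sides by 1568: (x + 3)²/49 - (y - 2)²/32 = 1
Hyperbola, center (-3, 2), transverse axis horizontal; a² = 49, b² = 32.
c² = a² + b² = 49 + 32 = 81, so c = 9.
Foci lie on the horizontal axis through the center: (h ± c, k).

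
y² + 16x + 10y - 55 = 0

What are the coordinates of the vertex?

Only y is squared. Complete the square in y: (y + 5)² = -16(x - 5).
Vertex (5, -5); 4p = -16 so p = -4. Opens left.

(5, -5)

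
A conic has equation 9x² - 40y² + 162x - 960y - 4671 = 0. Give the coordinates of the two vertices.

(-9, -15) and (-9, -9)

Rearranging, 9(x² + 18x) -40(y² + 24y) = 4671.
9(x + 9)² -40(y + 12)² = 4671 + 729 - 5760 = -360
Divide by -360: (y + 12)²/9 - (x + 9)²/40 = 1
Hyperbola, center (-9, -12), transverse axis vertical; a² = 9, b² = 40.
a = 3. Vertices at (h, k ± a).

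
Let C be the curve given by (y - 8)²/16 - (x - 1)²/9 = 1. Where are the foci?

Center (1, 8). The positive term is the y-term, so the transverse axis is vertical; a² = 16, b² = 9.
c² = a² + b² = 16 + 9 = 25, so c = 5.
Foci lie on the vertical axis through the center: (h, k ± c).

(1, 3) and (1, 13)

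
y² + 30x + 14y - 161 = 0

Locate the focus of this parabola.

(-1/2, -7)

Only y is squared. Complete the square in y: (y + 7)² = -30(x - 7).
Vertex (7, -7); 4p = -30 so p = -15/2. Opens left.
Focus is p units from the vertex along the axis: (h + p, k).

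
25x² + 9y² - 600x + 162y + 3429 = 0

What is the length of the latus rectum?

36/5

Group: 25(x² - 24x) + 9(y² + 18y) = -3429
Complete the square: 25(x - 12)² + 9(y + 9)² = -3429 + 3600 + 729 = 900
Dividing both sides by 900: (x - 12)²/36 + (y + 9)²/100 = 1
Ellipse, center (12, -9), major axis vertical; a² = 100, b² = 36.
Latus rectum length = 2b²/a = 2·36/10 = 36/5.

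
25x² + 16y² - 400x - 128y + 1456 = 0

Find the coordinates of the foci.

(8, 1) and (8, 7)

25(x² - 16x) + 16(y² - 8y) = -1456
Complete the square in x and y: 25(x - 8)² + 16(y - 4)² = -1456 + 1600 + 256 = 400
Divide through by 400 to get (x - 8)²/16 + (y - 4)²/25 = 1.
Ellipse, center (8, 4), major axis vertical; a² = 25, b² = 16.
c² = a² - b² = 25 - 16 = 9, so c = 3.
Foci lie on the vertical axis through the center: (h, k ± c).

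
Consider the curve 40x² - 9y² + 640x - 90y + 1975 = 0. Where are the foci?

(-15, -5) and (-1, -5)

Group the x- and y-terms: 40(x² + 16x) -9(y² + 10y) = -1975
Complete the square in x and y: 40(x + 8)² -9(y + 5)² = -1975 + 2560 - 225 = 360
Divide through by 360 to get (x + 8)²/9 - (y + 5)²/40 = 1.
Hyperbola, center (-8, -5), transverse axis horizontal; a² = 9, b² = 40.
c² = a² + b² = 9 + 40 = 49, so c = 7.
Foci lie on the horizontal axis through the center: (h ± c, k).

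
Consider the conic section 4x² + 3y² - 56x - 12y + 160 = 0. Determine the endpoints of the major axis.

Rearranging, 4(x² - 14x) + 3(y² - 4y) = -160.
Completing the square gives 4(x - 7)² + 3(y - 2)² = -160 + 196 + 12 = 48.
Divide by 48: (x - 7)²/12 + (y - 2)²/16 = 1
Ellipse, center (7, 2), major axis vertical; a² = 16, b² = 12.
a = 4. Vertices at (h, k ± a).

(7, -2) and (7, 6)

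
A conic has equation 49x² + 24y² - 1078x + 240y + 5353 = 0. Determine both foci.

Rearranging, 49(x² - 22x) + 24(y² + 10y) = -5353.
Complete the square in x and y: 49(x - 11)² + 24(y + 5)² = -5353 + 5929 + 600 = 1176
Divide by 1176: (x - 11)²/24 + (y + 5)²/49 = 1
Ellipse, center (11, -5), major axis vertical; a² = 49, b² = 24.
c² = a² - b² = 49 - 24 = 25, so c = 5.
Foci lie on the vertical axis through the center: (h, k ± c).

(11, -10) and (11, 0)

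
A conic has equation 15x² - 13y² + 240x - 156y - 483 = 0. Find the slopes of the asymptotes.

Group the x- and y-terms: 15(x² + 16x) -13(y² + 12y) = 483
Complete the square in x and y: 15(x + 8)² -13(y + 6)² = 483 + 960 - 468 = 975
Dividing both sides by 975: (x + 8)²/65 - (y + 6)²/75 = 1
Hyperbola, center (-8, -6), transverse axis horizontal; a² = 65, b² = 75.
For a horizontal hyperbola the asymptotes have slope ±b/a.
Here that is ±5√3/√65 = ±√195/13.

√195/13 and -√195/13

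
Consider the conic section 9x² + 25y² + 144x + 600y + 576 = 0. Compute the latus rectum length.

72/5

Group: 9(x² + 16x) + 25(y² + 24y) = -576
Completing the square gives 9(x + 8)² + 25(y + 12)² = -576 + 576 + 3600 = 3600.
Divide through by 3600 to get (x + 8)²/400 + (y + 12)²/144 = 1.
Ellipse, center (-8, -12), major axis horizontal; a² = 400, b² = 144.
Latus rectum length = 2b²/a = 2·144/20 = 72/5.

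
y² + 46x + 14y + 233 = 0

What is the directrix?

x = 15/2

Only y is squared. Complete the square in y: (y + 7)² = -46(x + 4).
Vertex (-4, -7); 4p = -46 so p = -23/2. Opens left.
Directrix is the vertical line x = h − p = -4 − (-23/2) = 15/2.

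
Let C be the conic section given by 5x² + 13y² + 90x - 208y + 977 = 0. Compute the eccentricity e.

Collect terms: 5(x² + 18x) + 13(y² - 16y) = -977
Complete the square in x and y: 5(x + 9)² + 13(y - 8)² = -977 + 405 + 832 = 260
Divide by 260: (x + 9)²/52 + (y - 8)²/20 = 1
Ellipse, center (-9, 8), major axis horizontal; a² = 52, b² = 20.
c² = a² - b² = 32, so c = 4√2.
e = c/a = 4√2/2√13 = 2√26/13.

e = 2√26/13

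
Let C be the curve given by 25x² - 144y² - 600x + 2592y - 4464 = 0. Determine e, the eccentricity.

e = 13/5

25(x² - 24x) -144(y² - 18y) = 4464
Complete the square: 25(x - 12)² -144(y - 9)² = 4464 + 3600 - 11664 = -3600
Dividing both sides by -3600: (y - 9)²/25 - (x - 12)²/144 = 1
Hyperbola, center (12, 9), transverse axis vertical; a² = 25, b² = 144.
c² = a² + b² = 169, so c = 13.
e = c/a = 13/5.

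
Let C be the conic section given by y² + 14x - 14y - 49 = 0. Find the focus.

(7/2, 7)

Only y is squared. Complete the square in y: (y - 7)² = -14(x - 7).
Vertex (7, 7); 4p = -14 so p = -7/2. Opens left.
Focus is p units from the vertex along the axis: (h + p, k).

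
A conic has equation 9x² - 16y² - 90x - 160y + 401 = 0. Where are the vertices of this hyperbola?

(5, -11) and (5, 1)

Group the x- and y-terms: 9(x² - 10x) -16(y² + 10y) = -401
Completing the square gives 9(x - 5)² -16(y + 5)² = -401 + 225 - 400 = -576.
Divide by -576: (y + 5)²/36 - (x - 5)²/64 = 1
Hyperbola, center (5, -5), transverse axis vertical; a² = 36, b² = 64.
a = 6. Vertices at (h, k ± a).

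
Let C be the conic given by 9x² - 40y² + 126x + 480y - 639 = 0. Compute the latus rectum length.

Group the x- and y-terms: 9(x² + 14x) -40(y² - 12y) = 639
9(x + 7)² -40(y - 6)² = 639 + 441 - 1440 = -360
Dividing both sides by -360: (y - 6)²/9 - (x + 7)²/40 = 1
Hyperbola, center (-7, 6), transverse axis vertical; a² = 9, b² = 40.
Latus rectum length = 2b²/a = 2·40/3 = 80/3.

80/3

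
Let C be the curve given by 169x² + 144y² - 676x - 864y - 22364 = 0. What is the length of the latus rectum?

288/13

169(x² - 4x) + 144(y² - 6y) = 22364
Complete the square in x and y: 169(x - 2)² + 144(y - 3)² = 22364 + 676 + 1296 = 24336
Dividing both sides by 24336: (x - 2)²/144 + (y - 3)²/169 = 1
Ellipse, center (2, 3), major axis vertical; a² = 169, b² = 144.
Latus rectum length = 2b²/a = 2·144/13 = 288/13.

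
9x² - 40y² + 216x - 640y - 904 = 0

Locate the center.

Group: 9(x² + 24x) -40(y² + 16y) = 904
Complete the square in x and y: 9(x + 12)² -40(y + 8)² = 904 + 1296 - 2560 = -360
Dividing both sides by -360: (y + 8)²/9 - (x + 12)²/40 = 1
Hyperbola with center (-12, -8).

(-12, -8)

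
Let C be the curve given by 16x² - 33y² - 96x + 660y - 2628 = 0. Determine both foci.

Group: 16(x² - 6x) -33(y² - 20y) = 2628
Complete the square in x and y: 16(x - 3)² -33(y - 10)² = 2628 + 144 - 3300 = -528
Divide by -528: (y - 10)²/16 - (x - 3)²/33 = 1
Hyperbola, center (3, 10), transverse axis vertical; a² = 16, b² = 33.
c² = a² + b² = 16 + 33 = 49, so c = 7.
Foci lie on the vertical axis through the center: (h, k ± c).

(3, 3) and (3, 17)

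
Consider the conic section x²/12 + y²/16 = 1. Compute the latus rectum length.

Center (0, 0). The larger denominator 16 sits under the y-term, so the major axis is vertical; a² = 16, b² = 12.
Latus rectum length = 2b²/a = 2·12/4 = 6.

6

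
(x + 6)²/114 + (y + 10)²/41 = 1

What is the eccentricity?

Center (-6, -10). The larger denominator 114 sits under the x-term, so the major axis is horizontal; a² = 114, b² = 41.
c² = a² - b² = 73, so c = √73.
e = c/a = √73/√114 = √8322/114.

e = √8322/114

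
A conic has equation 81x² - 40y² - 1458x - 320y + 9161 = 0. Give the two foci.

Group: 81(x² - 18x) -40(y² + 8y) = -9161
Complete the square in x and y: 81(x - 9)² -40(y + 4)² = -9161 + 6561 - 640 = -3240
Divide by -3240: (y + 4)²/81 - (x - 9)²/40 = 1
Hyperbola, center (9, -4), transverse axis vertical; a² = 81, b² = 40.
c² = a² + b² = 81 + 40 = 121, so c = 11.
Foci lie on the vertical axis through the center: (h, k ± c).

(9, -15) and (9, 7)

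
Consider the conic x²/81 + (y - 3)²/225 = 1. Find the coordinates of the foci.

(0, -9) and (0, 15)

Center (0, 3). The larger denominator 225 sits under the y-term, so the major axis is vertical; a² = 225, b² = 81.
c² = a² - b² = 225 - 81 = 144, so c = 12.
Foci lie on the vertical axis through the center: (h, k ± c).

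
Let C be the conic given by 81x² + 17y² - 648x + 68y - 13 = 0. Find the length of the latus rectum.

34/9

Group: 81(x² - 8x) + 17(y² + 4y) = 13
Completing the square gives 81(x - 4)² + 17(y + 2)² = 13 + 1296 + 68 = 1377.
Divide through by 1377 to get (x - 4)²/17 + (y + 2)²/81 = 1.
Ellipse, center (4, -2), major axis vertical; a² = 81, b² = 17.
Latus rectum length = 2b²/a = 2·17/9 = 34/9.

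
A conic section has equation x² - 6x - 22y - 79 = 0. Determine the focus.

(3, 3/2)

Only x is squared. Complete the square in x: (x - 3)² = 22(y + 4).
Vertex (3, -4); 4p = 22 so p = 11/2. Opens up.
Focus is p units from the vertex along the axis: (h, k + p).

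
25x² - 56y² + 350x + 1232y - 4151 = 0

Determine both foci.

Collect terms: 25(x² + 14x) -56(y² - 22y) = 4151
Completing the square gives 25(x + 7)² -56(y - 11)² = 4151 + 1225 - 6776 = -1400.
Divide by -1400: (y - 11)²/25 - (x + 7)²/56 = 1
Hyperbola, center (-7, 11), transverse axis vertical; a² = 25, b² = 56.
c² = a² + b² = 25 + 56 = 81, so c = 9.
Foci lie on the vertical axis through the center: (h, k ± c).

(-7, 2) and (-7, 20)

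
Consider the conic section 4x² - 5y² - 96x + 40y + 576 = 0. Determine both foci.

4(x² - 24x) -5(y² - 8y) = -576
Complete the square: 4(x - 12)² -5(y - 4)² = -576 + 576 - 80 = -80
Dividing both sides by -80: (y - 4)²/16 - (x - 12)²/20 = 1
Hyperbola, center (12, 4), transverse axis vertical; a² = 16, b² = 20.
c² = a² + b² = 16 + 20 = 36, so c = 6.
Foci lie on the vertical axis through the center: (h, k ± c).

(12, -2) and (12, 10)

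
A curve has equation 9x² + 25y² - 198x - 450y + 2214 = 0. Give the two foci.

Collect terms: 9(x² - 22x) + 25(y² - 18y) = -2214
Complete the square: 9(x - 11)² + 25(y - 9)² = -2214 + 1089 + 2025 = 900
Divide through by 900 to get (x - 11)²/100 + (y - 9)²/36 = 1.
Ellipse, center (11, 9), major axis horizontal; a² = 100, b² = 36.
c² = a² - b² = 100 - 36 = 64, so c = 8.
Foci lie on the horizontal axis through the center: (h ± c, k).

(3, 9) and (19, 9)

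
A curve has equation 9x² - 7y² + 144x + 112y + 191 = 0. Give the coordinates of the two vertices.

Group the x- and y-terms: 9(x² + 16x) -7(y² - 16y) = -191
Complete the square: 9(x + 8)² -7(y - 8)² = -191 + 576 - 448 = -63
Divide by -63: (y - 8)²/9 - (x + 8)²/7 = 1
Hyperbola, center (-8, 8), transverse axis vertical; a² = 9, b² = 7.
a = 3. Vertices at (h, k ± a).

(-8, 5) and (-8, 11)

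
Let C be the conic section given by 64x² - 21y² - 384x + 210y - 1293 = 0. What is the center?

Collect terms: 64(x² - 6x) -21(y² - 10y) = 1293
Complete the square in x and y: 64(x - 3)² -21(y - 5)² = 1293 + 576 - 525 = 1344
Dividing both sides by 1344: (x - 3)²/21 - (y - 5)²/64 = 1
Hyperbola with center (3, 5).

(3, 5)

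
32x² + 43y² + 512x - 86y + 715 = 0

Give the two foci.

(-8 - √11, 1) and (-8 + √11, 1)

Rearranging, 32(x² + 16x) + 43(y² - 2y) = -715.
Completing the square gives 32(x + 8)² + 43(y - 1)² = -715 + 2048 + 43 = 1376.
Dividing both sides by 1376: (x + 8)²/43 + (y - 1)²/32 = 1
Ellipse, center (-8, 1), major axis horizontal; a² = 43, b² = 32.
c² = a² - b² = 43 - 32 = 11, so c = √11.
Foci lie on the horizontal axis through the center: (h ± c, k).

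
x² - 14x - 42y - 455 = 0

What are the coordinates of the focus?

Only x is squared. Complete the square in x: (x - 7)² = 42(y + 12).
Vertex (7, -12); 4p = 42 so p = 21/2. Opens up.
Focus is p units from the vertex along the axis: (h, k + p).

(7, -3/2)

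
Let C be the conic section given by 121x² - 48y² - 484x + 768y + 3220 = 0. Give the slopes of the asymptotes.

Group: 121(x² - 4x) -48(y² - 16y) = -3220
Completing the square gives 121(x - 2)² -48(y - 8)² = -3220 + 484 - 3072 = -5808.
Divide by -5808: (y - 8)²/121 - (x - 2)²/48 = 1
Hyperbola, center (2, 8), transverse axis vertical; a² = 121, b² = 48.
For a vertical hyperbola the asymptotes have slope ±a/b.
Here that is ±11/4√3 = ±11√3/12.

11√3/12 and -11√3/12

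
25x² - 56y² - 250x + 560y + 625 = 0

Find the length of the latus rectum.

112/5

Group the x- and y-terms: 25(x² - 10x) -56(y² - 10y) = -625
25(x - 5)² -56(y - 5)² = -625 + 625 - 1400 = -1400
Divide through by -1400 to get (y - 5)²/25 - (x - 5)²/56 = 1.
Hyperbola, center (5, 5), transverse axis vertical; a² = 25, b² = 56.
Latus rectum length = 2b²/a = 2·56/5 = 112/5.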